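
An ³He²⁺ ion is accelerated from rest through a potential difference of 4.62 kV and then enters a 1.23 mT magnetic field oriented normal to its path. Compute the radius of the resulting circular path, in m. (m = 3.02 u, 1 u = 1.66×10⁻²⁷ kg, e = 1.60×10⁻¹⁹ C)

The kinetic energy gained is K = qV = (2×1.60×10^-19)(4620) = 1.48×10^-15 J.
v = √(2K/m) = 7.68×10^5 m/s.
r = mv/(qB) = (5.01×10^-27)(7.68×10^5) / [(2×1.60×10^-19)(1.23×10^-3)] = 9.78 m.

r ≈ 9.78 m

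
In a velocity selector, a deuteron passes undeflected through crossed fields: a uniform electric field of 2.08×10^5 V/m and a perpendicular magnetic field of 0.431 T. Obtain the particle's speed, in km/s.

v ≈ 483 km/s

For zero net force, qE = qvB, so v = E/B.
v = (2.08×10^5) / (0.431) = 4.83×10^5 m/s.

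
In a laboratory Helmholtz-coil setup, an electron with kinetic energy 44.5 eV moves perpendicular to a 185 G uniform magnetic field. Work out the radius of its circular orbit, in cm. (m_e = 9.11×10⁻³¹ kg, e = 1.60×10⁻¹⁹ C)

Convert the energy: K = 44.5 eV = 7.12×10^-18 J.
v = √(2K/m) = √(2·7.12×10^-18/9.11×10^-31) = 3.95×10^6 m/s.
r = mv/(qB) = (9.11×10^-31)(3.95×10^6) / [(1×1.60×10^-19)(0.0185)] = 1.22×10^-3 m.

r ≈ 0.122 cm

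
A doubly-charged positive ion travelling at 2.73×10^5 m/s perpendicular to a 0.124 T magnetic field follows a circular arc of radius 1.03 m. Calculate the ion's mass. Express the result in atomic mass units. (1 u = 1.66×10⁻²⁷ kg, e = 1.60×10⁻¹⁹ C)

m ≈ 90.2 u

qvB = mv²/r ⇒ m = qBr/v.
m = (2×1.60×10^-19)(0.124)(1.03) / (2.73×10^5) = 1.50×10^-25 kg = 90.2 u.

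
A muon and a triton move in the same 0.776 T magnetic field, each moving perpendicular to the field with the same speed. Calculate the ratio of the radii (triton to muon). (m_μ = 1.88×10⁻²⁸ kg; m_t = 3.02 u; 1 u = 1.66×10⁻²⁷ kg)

ratio ≈ 26.7

r = mv/(qB) ⇒ at equal v, r ∝ m/q.
r_{triton}/r_{muon} = 26.7.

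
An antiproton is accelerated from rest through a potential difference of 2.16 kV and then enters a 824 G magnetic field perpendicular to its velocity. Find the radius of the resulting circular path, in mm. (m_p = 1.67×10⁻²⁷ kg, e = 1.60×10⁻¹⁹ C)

The kinetic energy gained is K = qV = (1×1.60×10^-19)(2160) = 3.46×10^-16 J.
v = √(2K/m) = 6.43×10^5 m/s.
r = mv/(qB) = (1.67×10^-27)(6.43×10^5) / [(1×1.60×10^-19)(0.0824)] = 0.0815 m.

r ≈ 81.5 mm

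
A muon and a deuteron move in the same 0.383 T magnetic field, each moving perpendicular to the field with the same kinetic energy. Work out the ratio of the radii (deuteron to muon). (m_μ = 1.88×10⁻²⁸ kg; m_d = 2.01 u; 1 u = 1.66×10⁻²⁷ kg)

r = √(2mK)/(qB) ⇒ at equal K, r ∝ √m/q.
r_{deuteron}/r_{muon} = 4.21.

ratio ≈ 4.21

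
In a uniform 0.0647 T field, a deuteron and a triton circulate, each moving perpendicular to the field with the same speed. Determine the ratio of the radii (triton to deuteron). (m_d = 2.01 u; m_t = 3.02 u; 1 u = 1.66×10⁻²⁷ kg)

r = mv/(qB) ⇒ at equal v, r ∝ m/q.
r_{triton}/r_{deuteron} = 1.50.

ratio ≈ 1.50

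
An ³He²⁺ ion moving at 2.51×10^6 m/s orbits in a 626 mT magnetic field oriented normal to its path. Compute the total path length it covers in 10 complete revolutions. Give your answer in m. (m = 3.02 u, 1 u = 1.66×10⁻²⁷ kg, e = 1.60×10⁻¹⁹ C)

L ≈ 3.95 m

r = mv/(qB) = 0.0628 m, so one revolution covers 2πr = 0.395 m.
In 10 revolutions: L = 10·2πr = 3.95 m.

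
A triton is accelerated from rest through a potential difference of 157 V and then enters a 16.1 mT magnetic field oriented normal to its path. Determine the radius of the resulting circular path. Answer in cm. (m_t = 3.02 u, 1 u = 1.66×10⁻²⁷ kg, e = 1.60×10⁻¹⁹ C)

r ≈ 19.5 cm

The kinetic energy gained is K = qV = (1×1.60×10^-19)(157) = 2.51×10^-17 J.
v = √(2K/m) = 1.00×10^5 m/s.
r = mv/(qB) = (5.01×10^-27)(1.00×10^5) / [(1×1.60×10^-19)(0.0161)] = 0.195 m.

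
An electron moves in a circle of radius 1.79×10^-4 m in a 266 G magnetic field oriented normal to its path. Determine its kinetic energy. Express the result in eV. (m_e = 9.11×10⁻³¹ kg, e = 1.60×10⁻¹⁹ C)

K ≈ 1.99 eV

v = qBr/m = (1×1.60×10^-19)(0.0266)(1.79×10^-4) / (9.11×10^-31) = 8.36×10^5 m/s.
K = ½mv² = 0.5·(9.11×10^-31)·(8.36×10^5)² = 3.19×10^-19 J = 1.99 eV.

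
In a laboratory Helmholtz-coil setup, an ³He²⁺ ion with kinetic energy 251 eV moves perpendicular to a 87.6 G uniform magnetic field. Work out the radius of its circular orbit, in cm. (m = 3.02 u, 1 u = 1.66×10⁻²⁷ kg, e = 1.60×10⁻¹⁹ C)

Convert the energy: K = 251 eV = 4.02×10^-17 J.
v = √(2K/m) = √(2·4.02×10^-17/5.01×10^-27) = 1.27×10^5 m/s.
r = mv/(qB) = (5.01×10^-27)(1.27×10^5) / [(2×1.60×10^-19)(8.76×10^-3)] = 0.226 m.

r ≈ 22.6 cm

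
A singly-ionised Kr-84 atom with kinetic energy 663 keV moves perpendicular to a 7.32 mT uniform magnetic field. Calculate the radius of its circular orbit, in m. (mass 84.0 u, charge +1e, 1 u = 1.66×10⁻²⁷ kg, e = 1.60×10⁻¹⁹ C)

Convert the energy: K = 663 keV = 1.06×10^-13 J.
v = √(2K/m) = √(2·1.06×10^-13/1.39×10^-25) = 1.23×10^6 m/s.
r = mv/(qB) = (1.39×10^-25)(1.23×10^6) / [(1×1.60×10^-19)(7.32×10^-3)] = 147 m.

r ≈ 147 m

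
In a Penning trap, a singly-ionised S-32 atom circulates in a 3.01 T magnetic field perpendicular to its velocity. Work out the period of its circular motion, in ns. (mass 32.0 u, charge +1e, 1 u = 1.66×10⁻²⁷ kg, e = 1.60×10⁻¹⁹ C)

The cyclotron period is independent of speed: T = 2πm/(qB).
T = 2π(5.31×10^-26) / [(1×1.60×10^-19)(3.01)] = 6.93×10^-7 s.

T ≈ 693 ns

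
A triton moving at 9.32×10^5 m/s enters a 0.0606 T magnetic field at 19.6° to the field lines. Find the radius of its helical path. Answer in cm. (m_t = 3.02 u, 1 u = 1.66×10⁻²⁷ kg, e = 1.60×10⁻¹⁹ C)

r ≈ 16.2 cm

Only the perpendicular component v⊥ = v sin19.6° = 3.13×10^5 m/s is bent by the field.
r = m v⊥ /(qB) = (5.01×10^-27)(3.13×10^5) / [(1×1.60×10^-19)(0.0606)] = 0.162 m.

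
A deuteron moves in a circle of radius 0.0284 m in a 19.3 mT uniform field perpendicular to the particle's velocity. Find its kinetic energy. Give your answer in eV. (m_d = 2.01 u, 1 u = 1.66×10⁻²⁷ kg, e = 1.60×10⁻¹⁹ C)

v = qBr/m = (1×1.60×10^-19)(0.0193)(0.0284) / (3.34×10^-27) = 2.63×10^4 m/s.
K = ½mv² = 0.5·(3.34×10^-27)·(2.63×10^4)² = 1.15×10^-18 J = 7.20 eV.

K ≈ 7.20 eV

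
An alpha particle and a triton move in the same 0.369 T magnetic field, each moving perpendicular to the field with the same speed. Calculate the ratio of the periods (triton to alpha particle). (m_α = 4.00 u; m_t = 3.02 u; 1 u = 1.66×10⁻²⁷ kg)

T = 2πm/(qB) is independent of speed, so T₂/T₁ = (m₂/q₂)/(m₁/q₁).
T_{triton}/T_{alpha particle} = (5.01×10^-27/1e) / (6.64×10^-27/2e) = 1.51.

ratio ≈ 1.51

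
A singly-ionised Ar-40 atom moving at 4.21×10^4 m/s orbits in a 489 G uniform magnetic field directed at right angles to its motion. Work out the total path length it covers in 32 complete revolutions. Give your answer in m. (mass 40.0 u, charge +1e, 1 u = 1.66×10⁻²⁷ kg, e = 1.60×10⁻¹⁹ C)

r = mv/(qB) = 0.357 m, so one revolution covers 2πr = 2.24 m.
In 32 revolutions: L = 32·2πr = 71.8 m.

L ≈ 71.8 m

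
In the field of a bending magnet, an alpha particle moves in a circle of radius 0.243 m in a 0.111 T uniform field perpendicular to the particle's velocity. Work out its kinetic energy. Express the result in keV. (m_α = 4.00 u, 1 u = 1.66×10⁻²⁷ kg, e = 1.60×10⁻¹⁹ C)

v = qBr/m = (2×1.60×10^-19)(0.111)(0.243) / (6.64×10^-27) = 1.30×10^6 m/s.
K = ½mv² = 0.5·(6.64×10^-27)·(1.30×10^6)² = 5.61×10^-15 J = 35.1 keV.

K ≈ 35.1 keV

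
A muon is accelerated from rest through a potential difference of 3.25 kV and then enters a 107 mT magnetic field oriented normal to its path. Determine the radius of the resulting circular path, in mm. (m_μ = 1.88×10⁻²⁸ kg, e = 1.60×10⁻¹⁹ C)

The kinetic energy gained is K = qV = (1×1.60×10^-19)(3250) = 5.20×10^-16 J.
v = √(2K/m) = 2.35×10^6 m/s.
r = mv/(qB) = (1.88×10^-28)(2.35×10^6) / [(1×1.60×10^-19)(0.107)] = 0.0258 m.

r ≈ 25.8 mm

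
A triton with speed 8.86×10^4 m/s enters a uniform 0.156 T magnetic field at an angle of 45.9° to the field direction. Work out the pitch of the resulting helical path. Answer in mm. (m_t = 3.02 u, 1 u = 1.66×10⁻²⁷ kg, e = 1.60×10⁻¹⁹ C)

pitch ≈ 77.8 mm

The velocity component along B is v∥ = v cos45.9° = 6.17×10^4 m/s.
The cyclotron period T = 2πm/(qB) = 1.26×10^-6 s is set by m, q, B alone.
Pitch = v∥·T = (6.17×10^4)(1.26×10^-6) = 0.0778 m.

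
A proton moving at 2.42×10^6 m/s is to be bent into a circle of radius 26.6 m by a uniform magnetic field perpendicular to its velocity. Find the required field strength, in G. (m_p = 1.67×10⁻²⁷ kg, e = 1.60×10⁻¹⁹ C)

B ≈ 9.50 G

qvB = mv²/r gives B = mv/(qr).
B = (1.67×10^-27)(2.42×10^6) / [(1×1.60×10^-19)(26.6)] = 9.50×10^-4 T.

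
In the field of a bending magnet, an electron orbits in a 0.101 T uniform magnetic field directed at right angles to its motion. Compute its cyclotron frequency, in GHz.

f ≈ 2.82 GHz

f = qB/(2πm) = (1×1.60×10^-19)(0.101) / [2π(9.11×10^-31)] = 2.82×10^9 Hz.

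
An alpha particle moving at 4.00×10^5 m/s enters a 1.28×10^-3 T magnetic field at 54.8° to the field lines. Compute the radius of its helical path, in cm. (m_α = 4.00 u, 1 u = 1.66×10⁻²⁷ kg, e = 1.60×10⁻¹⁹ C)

r ≈ 530 cm

Only the perpendicular component v⊥ = v sin54.8° = 3.27×10^5 m/s is bent by the field.
r = m v⊥ /(qB) = (6.64×10^-27)(3.27×10^5) / [(2×1.60×10^-19)(1.28×10^-3)] = 5.30 m.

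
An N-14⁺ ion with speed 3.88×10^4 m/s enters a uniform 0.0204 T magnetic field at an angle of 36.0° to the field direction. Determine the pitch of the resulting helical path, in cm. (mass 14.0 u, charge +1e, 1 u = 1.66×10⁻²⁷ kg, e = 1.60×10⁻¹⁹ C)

The velocity component along B is v∥ = v cos36.0° = 3.14×10^4 m/s.
The cyclotron period T = 2πm/(qB) = 4.47×10^-5 s is set by m, q, B alone.
Pitch = v∥·T = (3.14×10^4)(4.47×10^-5) = 1.40 m.

pitch ≈ 140 cm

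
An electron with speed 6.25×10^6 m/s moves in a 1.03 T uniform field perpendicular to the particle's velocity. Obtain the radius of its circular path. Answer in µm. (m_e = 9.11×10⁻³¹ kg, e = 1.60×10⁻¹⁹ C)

The magnetic force provides the centripetal force: qvB = mv²/r, so r = mv/(qB).
r = (9.11×10^-31 kg)(6.25×10^6 m/s) / [(1×1.60×10^-19 C)(1.03 T)] = 3.45×10^-5 m.

r ≈ 34.5 µm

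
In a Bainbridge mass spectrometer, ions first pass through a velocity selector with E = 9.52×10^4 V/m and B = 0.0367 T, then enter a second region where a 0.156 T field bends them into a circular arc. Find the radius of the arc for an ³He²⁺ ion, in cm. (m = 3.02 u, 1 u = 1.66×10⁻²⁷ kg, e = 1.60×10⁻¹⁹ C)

r ≈ 26.1 cm

The selector passes v = E/B = 9.52×10^4/0.0367 = 2.59×10^6 m/s.
In the deflection region, r = mv/(qB₂) = (5.01×10^-27)(2.59×10^6) / [(2×1.60×10^-19)(0.156)] = 0.261 m.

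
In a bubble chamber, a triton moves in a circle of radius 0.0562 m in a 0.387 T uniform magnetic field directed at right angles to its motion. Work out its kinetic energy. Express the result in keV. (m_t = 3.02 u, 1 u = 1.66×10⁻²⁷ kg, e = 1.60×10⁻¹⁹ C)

K ≈ 7.55 keV

v = qBr/m = (1×1.60×10^-19)(0.387)(0.0562) / (5.01×10^-27) = 6.94×10^5 m/s.
K = ½mv² = 0.5·(5.01×10^-27)·(6.94×10^5)² = 1.21×10^-15 J = 7.55 keV.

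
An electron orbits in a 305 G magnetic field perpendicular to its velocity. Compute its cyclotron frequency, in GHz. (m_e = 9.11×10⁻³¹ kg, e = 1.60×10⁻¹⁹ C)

f ≈ 0.853 GHz

f = qB/(2πm) = (1×1.60×10^-19)(0.0305) / [2π(9.11×10^-31)] = 8.53×10^8 Hz.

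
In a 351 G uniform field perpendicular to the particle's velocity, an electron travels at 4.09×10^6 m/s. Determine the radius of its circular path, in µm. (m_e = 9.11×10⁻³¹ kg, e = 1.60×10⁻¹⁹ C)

r ≈ 663 µm

The magnetic force provides the centripetal force: qvB = mv²/r, so r = mv/(qB).
r = (9.11×10^-31 kg)(4.09×10^6 m/s) / [(1×1.60×10^-19 C)(0.0351 T)] = 6.63×10^-4 m.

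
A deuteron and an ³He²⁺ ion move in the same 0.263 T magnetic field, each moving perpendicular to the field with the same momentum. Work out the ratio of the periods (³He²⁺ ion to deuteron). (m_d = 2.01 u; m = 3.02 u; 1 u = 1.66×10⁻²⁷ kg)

ratio ≈ 0.751

T = 2πm/(qB) is independent of speed, so T₂/T₁ = (m₂/q₂)/(m₁/q₁).
T_{³He²⁺ ion}/T_{deuteron} = (5.01×10^-27/2e) / (3.34×10^-27/1e) = 0.751.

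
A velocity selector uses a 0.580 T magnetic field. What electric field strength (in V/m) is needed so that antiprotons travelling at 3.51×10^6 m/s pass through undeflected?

E ≈ 2.04×10^6 V/m

qE = qvB ⇒ E = vB = (3.51×10^6)(0.580) = 2.04×10^6 V/m.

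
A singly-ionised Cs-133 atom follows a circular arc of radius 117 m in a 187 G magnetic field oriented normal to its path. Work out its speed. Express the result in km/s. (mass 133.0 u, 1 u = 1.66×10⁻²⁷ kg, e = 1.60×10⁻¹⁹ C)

v ≈ 1590 km/s

From qvB = mv²/r, v = qBr/m.
v = (1×1.60×10^-19)(0.0187)(117) / (2.21×10^-25) = 1.59×10^6 m/s.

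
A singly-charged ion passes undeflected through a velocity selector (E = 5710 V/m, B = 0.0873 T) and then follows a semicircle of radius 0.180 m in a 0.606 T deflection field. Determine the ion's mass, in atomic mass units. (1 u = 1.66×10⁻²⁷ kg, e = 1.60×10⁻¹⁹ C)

m ≈ 161 u

v = E/B₁ = 6.54×10^4 m/s.
From r = mv/(qB₂), m = qB₂r/v = (1×1.60×10^-19)(0.606)(0.180) / (6.54×10^4) = 2.67×10^-25 kg.
In atomic mass units: m = 2.67×10^-25 / 1.66×10^-27 = 161 u.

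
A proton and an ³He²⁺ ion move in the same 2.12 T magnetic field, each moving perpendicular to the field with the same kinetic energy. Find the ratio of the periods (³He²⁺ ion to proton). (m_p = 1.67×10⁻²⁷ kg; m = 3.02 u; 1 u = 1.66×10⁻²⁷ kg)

T = 2πm/(qB) is independent of speed, so T₂/T₁ = (m₂/q₂)/(m₁/q₁).
T_{³He²⁺ ion}/T_{proton} = (5.01×10^-27/2e) / (1.67×10^-27/1e) = 1.50.

ratio ≈ 1.50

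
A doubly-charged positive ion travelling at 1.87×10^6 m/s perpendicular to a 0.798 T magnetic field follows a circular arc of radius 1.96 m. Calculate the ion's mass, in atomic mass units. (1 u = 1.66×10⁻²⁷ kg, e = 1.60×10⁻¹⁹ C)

m ≈ 161 u

qvB = mv²/r ⇒ m = qBr/v.
m = (2×1.60×10^-19)(0.798)(1.96) / (1.87×10^6) = 2.68×10^-25 kg = 161 u.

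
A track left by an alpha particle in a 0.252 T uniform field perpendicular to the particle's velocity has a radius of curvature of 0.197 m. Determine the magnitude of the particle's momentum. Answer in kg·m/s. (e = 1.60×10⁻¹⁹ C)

p ≈ 1.59×10^-20 kg·m/s

Since qvB = mv²/r, the momentum p = mv = qBr.
p = (2×1.60×10^-19)(0.252)(0.197) = 1.59×10^-20 kg·m/s.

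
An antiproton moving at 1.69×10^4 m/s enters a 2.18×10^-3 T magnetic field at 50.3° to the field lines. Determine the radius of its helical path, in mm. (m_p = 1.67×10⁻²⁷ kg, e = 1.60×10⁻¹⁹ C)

Only the perpendicular component v⊥ = v sin50.3° = 1.30×10^4 m/s is bent by the field.
r = m v⊥ /(qB) = (1.67×10^-27)(1.30×10^4) / [(1×1.60×10^-19)(2.18×10^-3)] = 0.0623 m.

r ≈ 62.3 mm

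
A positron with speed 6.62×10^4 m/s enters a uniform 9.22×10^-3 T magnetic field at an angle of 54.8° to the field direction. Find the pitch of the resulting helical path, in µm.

The velocity component along B is v∥ = v cos54.8° = 3.82×10^4 m/s.
The cyclotron period T = 2πm/(qB) = 3.88×10^-9 s is set by m, q, B alone.
Pitch = v∥·T = (3.82×10^4)(3.88×10^-9) = 1.48×10^-4 m.

pitch ≈ 148 µm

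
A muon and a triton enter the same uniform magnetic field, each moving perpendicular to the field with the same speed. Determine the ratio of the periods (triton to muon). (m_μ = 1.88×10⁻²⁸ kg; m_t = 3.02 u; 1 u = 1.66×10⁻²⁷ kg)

ratio ≈ 26.7

T = 2πm/(qB) is independent of speed, so T₂/T₁ = (m₂/q₂)/(m₁/q₁).
T_{triton}/T_{muon} = (5.01×10^-27/1e) / (1.88×10^-28/1e) = 26.7.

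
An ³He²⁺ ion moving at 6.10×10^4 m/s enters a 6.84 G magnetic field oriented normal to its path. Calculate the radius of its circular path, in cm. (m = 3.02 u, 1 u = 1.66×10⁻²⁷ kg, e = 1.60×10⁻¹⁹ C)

r ≈ 140 cm

The magnetic force provides the centripetal force: qvB = mv²/r, so r = mv/(qB).
r = (5.01×10^-27 kg)(6.10×10^4 m/s) / [(2×1.60×10^-19 C)(6.84×10^-4 T)] = 1.40 m.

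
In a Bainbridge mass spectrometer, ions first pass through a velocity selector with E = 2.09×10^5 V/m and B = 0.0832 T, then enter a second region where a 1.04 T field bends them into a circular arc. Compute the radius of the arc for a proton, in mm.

r ≈ 25.2 mm

The selector passes v = E/B = 2.09×10^5/0.0832 = 2.51×10^6 m/s.
In the deflection region, r = mv/(qB₂) = (1.67×10^-27)(2.51×10^6) / [(1×1.60×10^-19)(1.04)] = 0.0252 m.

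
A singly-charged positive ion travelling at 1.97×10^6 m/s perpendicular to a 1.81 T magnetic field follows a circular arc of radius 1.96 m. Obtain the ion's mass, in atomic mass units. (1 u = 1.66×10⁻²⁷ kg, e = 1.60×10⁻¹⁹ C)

qvB = mv²/r ⇒ m = qBr/v.
m = (1×1.60×10^-19)(1.81)(1.96) / (1.97×10^6) = 2.88×10^-25 kg = 174 u.

m ≈ 174 u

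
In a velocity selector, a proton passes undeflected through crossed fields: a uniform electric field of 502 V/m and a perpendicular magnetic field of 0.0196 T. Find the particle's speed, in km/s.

v ≈ 25.6 km/s

For zero net force, qE = qvB, so v = E/B.
v = (502) / (0.0196) = 2.56×10^4 m/s.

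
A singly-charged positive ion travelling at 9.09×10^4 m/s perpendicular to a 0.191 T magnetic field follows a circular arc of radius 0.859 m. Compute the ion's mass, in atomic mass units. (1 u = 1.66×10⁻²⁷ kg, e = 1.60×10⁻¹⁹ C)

m ≈ 174 u

qvB = mv²/r ⇒ m = qBr/v.
m = (1×1.60×10^-19)(0.191)(0.859) / (9.09×10^4) = 2.89×10^-25 kg = 174 u.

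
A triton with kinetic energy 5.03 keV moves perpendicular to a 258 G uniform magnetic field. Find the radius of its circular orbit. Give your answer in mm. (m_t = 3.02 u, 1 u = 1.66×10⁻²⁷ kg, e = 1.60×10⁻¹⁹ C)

Convert the energy: K = 5.03 keV = 8.05×10^-16 J.
v = √(2K/m) = √(2·8.05×10^-16/5.01×10^-27) = 5.67×10^5 m/s.
r = mv/(qB) = (5.01×10^-27)(5.67×10^5) / [(1×1.60×10^-19)(0.0258)] = 0.688 m.

r ≈ 688 mm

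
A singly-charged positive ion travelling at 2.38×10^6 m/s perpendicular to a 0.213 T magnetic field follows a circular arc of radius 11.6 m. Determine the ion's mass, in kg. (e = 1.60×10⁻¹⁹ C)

m ≈ 1.66×10^-25 kg

qvB = mv²/r ⇒ m = qBr/v.
m = (1×1.60×10^-19)(0.213)(11.6) / (2.38×10^6) = 1.66×10^-25 kg.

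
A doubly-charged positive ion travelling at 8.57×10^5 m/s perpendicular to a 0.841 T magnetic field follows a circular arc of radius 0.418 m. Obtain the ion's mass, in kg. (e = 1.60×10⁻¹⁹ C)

qvB = mv²/r ⇒ m = qBr/v.
m = (2×1.60×10^-19)(0.841)(0.418) / (8.57×10^5) = 1.31×10^-25 kg.

m ≈ 1.31×10^-25 kg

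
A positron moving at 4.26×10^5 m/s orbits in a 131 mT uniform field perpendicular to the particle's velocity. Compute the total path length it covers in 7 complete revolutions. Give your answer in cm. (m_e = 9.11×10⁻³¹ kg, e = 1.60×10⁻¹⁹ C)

L ≈ 0.0814 cm

r = mv/(qB) = 1.85×10^-5 m, so one revolution covers 2πr = 1.16×10^-4 m.
In 7 revolutions: L = 7·2πr = 8.14×10^-4 m.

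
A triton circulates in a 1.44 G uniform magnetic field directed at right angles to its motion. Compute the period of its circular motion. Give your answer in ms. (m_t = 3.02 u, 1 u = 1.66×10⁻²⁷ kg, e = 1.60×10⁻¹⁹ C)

T ≈ 1.37 ms

The cyclotron period is independent of speed: T = 2πm/(qB).
T = 2π(5.01×10^-27) / [(1×1.60×10^-19)(1.44×10^-4)] = 1.37×10^-3 s.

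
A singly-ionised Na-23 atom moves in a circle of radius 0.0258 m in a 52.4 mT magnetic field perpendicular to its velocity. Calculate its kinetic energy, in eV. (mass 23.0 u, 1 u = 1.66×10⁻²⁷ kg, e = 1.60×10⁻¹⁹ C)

K ≈ 3.83 eV

v = qBr/m = (1×1.60×10^-19)(0.0524)(0.0258) / (3.82×10^-26) = 5670 m/s.
K = ½mv² = 0.5·(3.82×10^-26)·(5670)² = 6.13×10^-19 J = 3.83 eV.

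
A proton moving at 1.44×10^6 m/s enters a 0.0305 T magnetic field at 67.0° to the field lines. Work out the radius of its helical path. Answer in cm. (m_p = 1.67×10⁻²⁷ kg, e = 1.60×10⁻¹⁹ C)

r ≈ 45.4 cm

Only the perpendicular component v⊥ = v sin67.0° = 1.33×10^6 m/s is bent by the field.
r = m v⊥ /(qB) = (1.67×10^-27)(1.33×10^6) / [(1×1.60×10^-19)(0.0305)] = 0.454 m.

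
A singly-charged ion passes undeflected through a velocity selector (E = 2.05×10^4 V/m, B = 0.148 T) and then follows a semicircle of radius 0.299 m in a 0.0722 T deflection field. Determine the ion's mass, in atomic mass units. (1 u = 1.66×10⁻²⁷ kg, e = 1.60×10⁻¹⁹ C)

v = E/B₁ = 1.39×10^5 m/s.
From r = mv/(qB₂), m = qB₂r/v = (1×1.60×10^-19)(0.0722)(0.299) / (1.39×10^5) = 2.49×10^-26 kg.
In atomic mass units: m = 2.49×10^-26 / 1.66×10^-27 = 15.0 u.

m ≈ 15.0 u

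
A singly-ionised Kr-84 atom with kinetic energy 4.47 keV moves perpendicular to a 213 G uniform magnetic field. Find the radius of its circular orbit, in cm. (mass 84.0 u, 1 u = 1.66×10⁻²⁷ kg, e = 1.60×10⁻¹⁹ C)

Convert the energy: K = 4.47 keV = 7.15×10^-16 J.
v = √(2K/m) = √(2·7.15×10^-16/1.39×10^-25) = 1.01×10^5 m/s.
r = mv/(qB) = (1.39×10^-25)(1.01×10^5) / [(1×1.60×10^-19)(0.0213)] = 4.14 m.

r ≈ 414 cm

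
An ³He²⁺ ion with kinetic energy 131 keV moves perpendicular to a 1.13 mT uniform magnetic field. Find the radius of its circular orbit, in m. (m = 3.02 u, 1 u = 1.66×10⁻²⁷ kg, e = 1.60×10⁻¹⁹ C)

Convert the energy: K = 131 keV = 2.10×10^-14 J.
v = √(2K/m) = √(2·2.10×10^-14/5.01×10^-27) = 2.89×10^6 m/s.
r = mv/(qB) = (5.01×10^-27)(2.89×10^6) / [(2×1.60×10^-19)(1.13×10^-3)] = 40.1 m.

r ≈ 40.1 m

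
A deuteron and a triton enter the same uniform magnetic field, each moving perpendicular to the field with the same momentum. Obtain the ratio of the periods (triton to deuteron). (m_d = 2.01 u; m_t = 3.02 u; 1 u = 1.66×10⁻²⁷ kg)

ratio ≈ 1.50

T = 2πm/(qB) is independent of speed, so T₂/T₁ = (m₂/q₂)/(m₁/q₁).
T_{triton}/T_{deuteron} = (5.01×10^-27/1e) / (3.34×10^-27/1e) = 1.50.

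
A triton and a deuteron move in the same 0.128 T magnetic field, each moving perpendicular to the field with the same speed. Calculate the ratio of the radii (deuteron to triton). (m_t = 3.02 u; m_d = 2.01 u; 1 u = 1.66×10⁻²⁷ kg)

ratio ≈ 0.666

r = mv/(qB) ⇒ at equal v, r ∝ m/q.
r_{deuteron}/r_{triton} = 0.666.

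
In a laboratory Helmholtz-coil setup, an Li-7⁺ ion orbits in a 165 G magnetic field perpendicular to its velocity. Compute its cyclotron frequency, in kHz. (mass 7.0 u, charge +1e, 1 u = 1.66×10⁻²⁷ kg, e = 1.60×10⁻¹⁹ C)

f = qB/(2πm) = (1×1.60×10^-19)(0.0165) / [2π(1.16×10^-26)] = 3.62×10^4 Hz.

f ≈ 36.2 kHz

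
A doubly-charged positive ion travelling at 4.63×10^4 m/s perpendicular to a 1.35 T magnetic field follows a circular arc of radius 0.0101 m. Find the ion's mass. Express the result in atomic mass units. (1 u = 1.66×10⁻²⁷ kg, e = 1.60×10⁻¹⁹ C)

qvB = mv²/r ⇒ m = qBr/v.
m = (2×1.60×10^-19)(1.35)(0.0101) / (4.63×10^4) = 9.42×10^-26 kg = 56.8 u.

m ≈ 56.8 u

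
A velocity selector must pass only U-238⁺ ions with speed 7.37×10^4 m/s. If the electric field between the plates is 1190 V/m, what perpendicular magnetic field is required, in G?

B ≈ 161 G

qE = qvB ⇒ B = E/v = (1190) / (7.37×10^4) = 0.0161 T.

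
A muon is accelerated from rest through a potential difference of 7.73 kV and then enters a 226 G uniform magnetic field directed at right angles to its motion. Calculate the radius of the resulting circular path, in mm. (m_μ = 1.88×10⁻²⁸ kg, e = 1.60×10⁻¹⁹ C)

The kinetic energy gained is K = qV = (1×1.60×10^-19)(7730) = 1.24×10^-15 J.
v = √(2K/m) = 3.63×10^6 m/s.
r = mv/(qB) = (1.88×10^-28)(3.63×10^6) / [(1×1.60×10^-19)(0.0226)] = 0.189 m.

r ≈ 189 mm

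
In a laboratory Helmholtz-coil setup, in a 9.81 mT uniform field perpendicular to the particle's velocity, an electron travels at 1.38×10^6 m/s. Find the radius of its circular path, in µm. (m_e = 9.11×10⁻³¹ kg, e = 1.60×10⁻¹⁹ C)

The magnetic force provides the centripetal force: qvB = mv²/r, so r = mv/(qB).
r = (9.11×10^-31 kg)(1.38×10^6 m/s) / [(1×1.60×10^-19 C)(9.81×10^-3 T)] = 8.01×10^-4 m.

r ≈ 801 µm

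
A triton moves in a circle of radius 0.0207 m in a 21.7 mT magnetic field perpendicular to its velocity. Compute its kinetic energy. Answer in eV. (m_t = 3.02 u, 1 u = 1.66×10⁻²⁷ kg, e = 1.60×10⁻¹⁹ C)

v = qBr/m = (1×1.60×10^-19)(0.0217)(0.0207) / (5.01×10^-27) = 1.43×10^4 m/s.
K = ½mv² = 0.5·(5.01×10^-27)·(1.43×10^4)² = 5.15×10^-19 J = 3.22 eV.

K ≈ 3.22 eV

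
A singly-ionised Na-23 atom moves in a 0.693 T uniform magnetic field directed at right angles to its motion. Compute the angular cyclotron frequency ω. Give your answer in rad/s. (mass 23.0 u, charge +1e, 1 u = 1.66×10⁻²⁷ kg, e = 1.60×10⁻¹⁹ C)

ω = qB/m = (1×1.60×10^-19)(0.693) / (3.82×10^-26) = 2.90×10^6 rad/s.

ω ≈ 2.90×10^6 rad/s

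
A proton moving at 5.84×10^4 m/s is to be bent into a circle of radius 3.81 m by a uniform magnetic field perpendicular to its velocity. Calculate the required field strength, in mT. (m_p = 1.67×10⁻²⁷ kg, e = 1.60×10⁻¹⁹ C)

qvB = mv²/r gives B = mv/(qr).
B = (1.67×10^-27)(5.84×10^4) / [(1×1.60×10^-19)(3.81)] = 1.60×10^-4 T.

B ≈ 0.160 mT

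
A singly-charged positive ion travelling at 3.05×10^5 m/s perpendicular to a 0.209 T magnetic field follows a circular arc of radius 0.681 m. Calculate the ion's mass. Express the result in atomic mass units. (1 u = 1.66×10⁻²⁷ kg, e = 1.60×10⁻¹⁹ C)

m ≈ 45.0 u

qvB = mv²/r ⇒ m = qBr/v.
m = (1×1.60×10^-19)(0.209)(0.681) / (3.05×10^5) = 7.47×10^-26 kg = 45.0 u.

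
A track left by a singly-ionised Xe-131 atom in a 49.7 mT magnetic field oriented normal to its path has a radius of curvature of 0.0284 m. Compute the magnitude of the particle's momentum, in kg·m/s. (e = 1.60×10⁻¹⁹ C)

p ≈ 2.26×10^-22 kg·m/s

Since qvB = mv²/r, the momentum p = mv = qBr.
p = (1×1.60×10^-19)(0.0497)(0.0284) = 2.26×10^-22 kg·m/s.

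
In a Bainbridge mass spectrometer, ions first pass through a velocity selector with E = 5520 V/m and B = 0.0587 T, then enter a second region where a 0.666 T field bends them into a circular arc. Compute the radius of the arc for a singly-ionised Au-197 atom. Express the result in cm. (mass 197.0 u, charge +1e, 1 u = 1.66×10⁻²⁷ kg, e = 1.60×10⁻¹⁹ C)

r ≈ 28.9 cm

The selector passes v = E/B = 5520/0.0587 = 9.40×10^4 m/s.
In the deflection region, r = mv/(qB₂) = (3.27×10^-25)(9.40×10^4) / [(1×1.60×10^-19)(0.666)] = 0.289 m.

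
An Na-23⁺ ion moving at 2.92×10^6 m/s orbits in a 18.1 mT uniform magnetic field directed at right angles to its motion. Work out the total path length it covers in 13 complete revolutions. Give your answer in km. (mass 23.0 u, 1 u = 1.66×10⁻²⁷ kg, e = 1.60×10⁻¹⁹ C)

r = mv/(qB) = 38.5 m, so one revolution covers 2πr = 242 m.
In 13 revolutions: L = 13·2πr = 3140 m.

L ≈ 3.14 km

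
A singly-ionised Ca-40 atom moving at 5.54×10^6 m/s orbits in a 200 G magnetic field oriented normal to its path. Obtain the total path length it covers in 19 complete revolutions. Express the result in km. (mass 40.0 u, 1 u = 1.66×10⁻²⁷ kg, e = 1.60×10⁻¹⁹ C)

L ≈ 13.7 km

r = mv/(qB) = 115 m, so one revolution covers 2πr = 722 m.
In 19 revolutions: L = 19·2πr = 1.37×10^4 m.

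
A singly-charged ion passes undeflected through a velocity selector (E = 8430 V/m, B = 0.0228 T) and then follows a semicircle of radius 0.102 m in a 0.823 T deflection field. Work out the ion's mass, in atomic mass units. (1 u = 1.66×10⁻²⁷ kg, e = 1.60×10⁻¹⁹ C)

v = E/B₁ = 3.70×10^5 m/s.
From r = mv/(qB₂), m = qB₂r/v = (1×1.60×10^-19)(0.823)(0.102) / (3.70×10^5) = 3.63×10^-26 kg.
In atomic mass units: m = 3.63×10^-26 / 1.66×10^-27 = 21.9 u.

m ≈ 21.9 u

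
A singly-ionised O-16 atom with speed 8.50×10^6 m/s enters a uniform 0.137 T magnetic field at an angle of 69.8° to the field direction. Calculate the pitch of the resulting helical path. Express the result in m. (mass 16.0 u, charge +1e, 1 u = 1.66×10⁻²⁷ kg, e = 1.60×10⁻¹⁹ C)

The velocity component along B is v∥ = v cos69.8° = 2.94×10^6 m/s.
The cyclotron period T = 2πm/(qB) = 7.61×10^-6 s is set by m, q, B alone.
Pitch = v∥·T = (2.94×10^6)(7.61×10^-6) = 22.3 m.

pitch ≈ 22.3 m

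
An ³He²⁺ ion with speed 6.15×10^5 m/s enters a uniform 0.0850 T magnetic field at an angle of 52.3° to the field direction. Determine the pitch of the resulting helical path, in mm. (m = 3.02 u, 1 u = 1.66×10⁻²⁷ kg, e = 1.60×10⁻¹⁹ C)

pitch ≈ 436 mm

The velocity component along B is v∥ = v cos52.3° = 3.76×10^5 m/s.
The cyclotron period T = 2πm/(qB) = 1.16×10^-6 s is set by m, q, B alone.
Pitch = v∥·T = (3.76×10^5)(1.16×10^-6) = 0.436 m.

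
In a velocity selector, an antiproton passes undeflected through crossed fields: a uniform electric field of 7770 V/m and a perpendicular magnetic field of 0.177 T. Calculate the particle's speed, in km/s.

For zero net force, qE = qvB, so v = E/B.
v = (7770) / (0.177) = 4.39×10^4 m/s.

v ≈ 43.9 km/s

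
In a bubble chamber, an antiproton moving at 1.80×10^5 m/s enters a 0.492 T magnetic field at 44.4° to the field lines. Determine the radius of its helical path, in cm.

Only the perpendicular component v⊥ = v sin44.4° = 1.26×10^5 m/s is bent by the field.
r = m v⊥ /(qB) = (1.67×10^-27)(1.26×10^5) / [(1×1.60×10^-19)(0.492)] = 2.67×10^-3 m.

r ≈ 0.267 cm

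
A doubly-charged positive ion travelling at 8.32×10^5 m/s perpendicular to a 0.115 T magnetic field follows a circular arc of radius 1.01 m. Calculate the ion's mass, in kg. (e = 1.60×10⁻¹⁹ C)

qvB = mv²/r ⇒ m = qBr/v.
m = (2×1.60×10^-19)(0.115)(1.01) / (8.32×10^5) = 4.47×10^-26 kg.

m ≈ 4.47×10^-26 kg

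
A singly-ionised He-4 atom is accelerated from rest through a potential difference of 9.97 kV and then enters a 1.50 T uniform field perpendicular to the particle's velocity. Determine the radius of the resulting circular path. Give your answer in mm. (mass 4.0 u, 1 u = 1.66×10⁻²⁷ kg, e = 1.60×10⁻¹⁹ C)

The kinetic energy gained is K = qV = (1×1.60×10^-19)(9970) = 1.60×10^-15 J.
v = √(2K/m) = 6.93×10^5 m/s.
r = mv/(qB) = (6.64×10^-27)(6.93×10^5) / [(1×1.60×10^-19)(1.50)] = 0.0192 m.

r ≈ 19.2 mm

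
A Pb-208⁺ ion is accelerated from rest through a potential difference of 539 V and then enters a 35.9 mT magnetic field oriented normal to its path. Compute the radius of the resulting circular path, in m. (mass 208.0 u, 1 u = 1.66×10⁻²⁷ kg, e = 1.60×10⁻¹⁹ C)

The kinetic energy gained is K = qV = (1×1.60×10^-19)(539) = 8.62×10^-17 J.
v = √(2K/m) = 2.24×10^4 m/s.
r = mv/(qB) = (3.45×10^-25)(2.24×10^4) / [(1×1.60×10^-19)(0.0359)] = 1.34 m.

r ≈ 1.34 m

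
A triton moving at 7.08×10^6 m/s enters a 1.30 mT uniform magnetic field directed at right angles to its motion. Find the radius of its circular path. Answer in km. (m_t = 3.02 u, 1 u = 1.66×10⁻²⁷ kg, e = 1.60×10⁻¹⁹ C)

The magnetic force provides the centripetal force: qvB = mv²/r, so r = mv/(qB).
r = (5.01×10^-27 kg)(7.08×10^6 m/s) / [(1×1.60×10^-19 C)(1.30×10^-3 T)] = 171 m.

r ≈ 0.171 km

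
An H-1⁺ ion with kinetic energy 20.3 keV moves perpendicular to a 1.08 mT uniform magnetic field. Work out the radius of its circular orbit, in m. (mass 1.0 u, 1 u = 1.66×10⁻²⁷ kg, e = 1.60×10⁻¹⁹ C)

Convert the energy: K = 20.3 keV = 3.25×10^-15 J.
v = √(2K/m) = √(2·3.25×10^-15/1.66×10^-27) = 1.98×10^6 m/s.
r = mv/(qB) = (1.66×10^-27)(1.98×10^6) / [(1×1.60×10^-19)(1.08×10^-3)] = 19.0 m.

r ≈ 19.0 m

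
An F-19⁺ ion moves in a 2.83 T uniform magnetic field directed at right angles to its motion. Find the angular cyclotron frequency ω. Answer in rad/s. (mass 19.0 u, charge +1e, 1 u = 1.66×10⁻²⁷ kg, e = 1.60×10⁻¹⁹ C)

ω = qB/m = (1×1.60×10^-19)(2.83) / (3.15×10^-26) = 1.44×10^7 rad/s.

ω ≈ 1.44×10^7 rad/s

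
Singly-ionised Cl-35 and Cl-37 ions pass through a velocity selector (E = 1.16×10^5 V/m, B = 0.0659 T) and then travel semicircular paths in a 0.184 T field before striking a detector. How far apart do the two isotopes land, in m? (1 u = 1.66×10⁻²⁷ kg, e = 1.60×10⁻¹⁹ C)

Δd ≈ 0.397 m

Both emerge at v = E/B₁ = 1.76×10^6 m/s.
r = mv/(qB₂), so r₁ = 3.474 m and r₂ = 3.672 m, giving Δr = 0.199 m.
After a semicircle each ion lands a diameter 2r from the entry slit, so the separation is 2Δr = 0.397 m.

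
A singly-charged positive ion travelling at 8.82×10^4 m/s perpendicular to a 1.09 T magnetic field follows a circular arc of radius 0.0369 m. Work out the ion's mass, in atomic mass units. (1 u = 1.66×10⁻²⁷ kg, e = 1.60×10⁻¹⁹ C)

m ≈ 44.0 u

qvB = mv²/r ⇒ m = qBr/v.
m = (1×1.60×10^-19)(1.09)(0.0369) / (8.82×10^4) = 7.30×10^-26 kg = 44.0 u.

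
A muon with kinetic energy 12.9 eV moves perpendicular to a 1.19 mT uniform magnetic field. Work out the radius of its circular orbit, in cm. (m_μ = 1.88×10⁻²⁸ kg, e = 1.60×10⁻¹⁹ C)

r ≈ 14.6 cm

Convert the energy: K = 12.9 eV = 2.06×10^-18 J.
v = √(2K/m) = √(2·2.06×10^-18/1.88×10^-28) = 1.48×10^5 m/s.
r = mv/(qB) = (1.88×10^-28)(1.48×10^5) / [(1×1.60×10^-19)(1.19×10^-3)] = 0.146 m.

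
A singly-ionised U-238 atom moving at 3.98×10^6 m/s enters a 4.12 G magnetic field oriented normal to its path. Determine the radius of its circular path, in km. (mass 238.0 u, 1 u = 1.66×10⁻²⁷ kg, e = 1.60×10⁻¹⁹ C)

The magnetic force provides the centripetal force: qvB = mv²/r, so r = mv/(qB).
r = (3.95×10^-25 kg)(3.98×10^6 m/s) / [(1×1.60×10^-19 C)(4.12×10^-4 T)] = 2.39×10^4 m.

r ≈ 23.9 km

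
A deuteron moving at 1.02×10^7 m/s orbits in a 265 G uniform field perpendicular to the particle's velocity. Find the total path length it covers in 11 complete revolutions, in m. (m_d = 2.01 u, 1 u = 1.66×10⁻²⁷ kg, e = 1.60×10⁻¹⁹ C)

L ≈ 555 m

r = mv/(qB) = 8.03 m, so one revolution covers 2πr = 50.4 m.
In 11 revolutions: L = 11·2πr = 555 m.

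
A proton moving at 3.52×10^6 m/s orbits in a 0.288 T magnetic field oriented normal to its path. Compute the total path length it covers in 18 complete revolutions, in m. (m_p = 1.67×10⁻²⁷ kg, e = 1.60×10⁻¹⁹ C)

L ≈ 14.4 m

r = mv/(qB) = 0.128 m, so one revolution covers 2πr = 0.802 m.
In 18 revolutions: L = 18·2πr = 14.4 m.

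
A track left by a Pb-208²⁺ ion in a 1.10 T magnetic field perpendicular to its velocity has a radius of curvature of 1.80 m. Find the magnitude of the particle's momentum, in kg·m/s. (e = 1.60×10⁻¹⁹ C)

p ≈ 6.34×10^-19 kg·m/s

Since qvB = mv²/r, the momentum p = mv = qBr.
p = (2×1.60×10^-19)(1.10)(1.80) = 6.34×10^-19 kg·m/s.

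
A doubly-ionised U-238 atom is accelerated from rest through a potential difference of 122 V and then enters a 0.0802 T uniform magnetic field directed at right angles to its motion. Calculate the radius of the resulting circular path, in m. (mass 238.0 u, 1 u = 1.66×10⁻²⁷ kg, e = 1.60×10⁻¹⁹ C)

r ≈ 0.216 m

The kinetic energy gained is K = qV = (2×1.60×10^-19)(122) = 3.90×10^-17 J.
v = √(2K/m) = 1.41×10^4 m/s.
r = mv/(qB) = (3.95×10^-25)(1.41×10^4) / [(2×1.60×10^-19)(0.0802)] = 0.216 m.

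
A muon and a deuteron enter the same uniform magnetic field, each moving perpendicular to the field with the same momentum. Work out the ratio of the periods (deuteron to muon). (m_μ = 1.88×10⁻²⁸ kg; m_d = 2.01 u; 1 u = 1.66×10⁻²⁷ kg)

T = 2πm/(qB) is independent of speed, so T₂/T₁ = (m₂/q₂)/(m₁/q₁).
T_{deuteron}/T_{muon} = (3.34×10^-27/1e) / (1.88×10^-28/1e) = 17.7.

ratio ≈ 17.7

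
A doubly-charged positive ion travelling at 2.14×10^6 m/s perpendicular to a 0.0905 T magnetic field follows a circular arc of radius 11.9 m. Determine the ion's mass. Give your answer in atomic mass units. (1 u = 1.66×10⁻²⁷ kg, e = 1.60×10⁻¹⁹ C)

qvB = mv²/r ⇒ m = qBr/v.
m = (2×1.60×10^-19)(0.0905)(11.9) / (2.14×10^6) = 1.61×10^-25 kg = 97.0 u.

m ≈ 97.0 u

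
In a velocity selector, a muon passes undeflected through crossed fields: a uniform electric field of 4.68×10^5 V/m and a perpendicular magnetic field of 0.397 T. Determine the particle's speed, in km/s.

For zero net force, qE = qvB, so v = E/B.
v = (4.68×10^5) / (0.397) = 1.18×10^6 m/s.

v ≈ 1180 km/s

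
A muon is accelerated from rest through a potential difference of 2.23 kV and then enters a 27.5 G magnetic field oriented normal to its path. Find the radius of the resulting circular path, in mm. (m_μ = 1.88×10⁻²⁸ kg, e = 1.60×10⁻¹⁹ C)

r ≈ 832 mm

The kinetic energy gained is K = qV = (1×1.60×10^-19)(2230) = 3.57×10^-16 J.
v = √(2K/m) = 1.95×10^6 m/s.
r = mv/(qB) = (1.88×10^-28)(1.95×10^6) / [(1×1.60×10^-19)(2.75×10^-3)] = 0.832 m.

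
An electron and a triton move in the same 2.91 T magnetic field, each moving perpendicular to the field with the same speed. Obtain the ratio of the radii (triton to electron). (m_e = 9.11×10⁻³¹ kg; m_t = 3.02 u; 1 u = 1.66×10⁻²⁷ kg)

ratio ≈ 5500

r = mv/(qB) ⇒ at equal v, r ∝ m/q.
r_{triton}/r_{electron} = 5500.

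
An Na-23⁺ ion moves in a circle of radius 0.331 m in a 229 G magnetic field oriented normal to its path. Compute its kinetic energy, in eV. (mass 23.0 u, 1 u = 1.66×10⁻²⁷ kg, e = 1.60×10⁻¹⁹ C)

K ≈ 120 eV

v = qBr/m = (1×1.60×10^-19)(0.0229)(0.331) / (3.82×10^-26) = 3.18×10^4 m/s.
K = ½mv² = 0.5·(3.82×10^-26)·(3.18×10^4)² = 1.93×10^-17 J = 120 eV.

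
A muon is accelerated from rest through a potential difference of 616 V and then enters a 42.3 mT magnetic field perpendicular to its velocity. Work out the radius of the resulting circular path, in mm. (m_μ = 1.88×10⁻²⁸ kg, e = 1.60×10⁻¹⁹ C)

r ≈ 28.4 mm

The kinetic energy gained is K = qV = (1×1.60×10^-19)(616) = 9.86×10^-17 J.
v = √(2K/m) = 1.02×10^6 m/s.
r = mv/(qB) = (1.88×10^-28)(1.02×10^6) / [(1×1.60×10^-19)(0.0423)] = 0.0284 m.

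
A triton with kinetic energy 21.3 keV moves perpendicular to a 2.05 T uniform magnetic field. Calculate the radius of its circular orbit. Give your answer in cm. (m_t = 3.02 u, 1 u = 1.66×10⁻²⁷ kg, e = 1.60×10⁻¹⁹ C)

r ≈ 1.78 cm

Convert the energy: K = 21.3 keV = 3.41×10^-15 J.
v = √(2K/m) = √(2·3.41×10^-15/5.01×10^-27) = 1.17×10^6 m/s.
r = mv/(qB) = (5.01×10^-27)(1.17×10^6) / [(1×1.60×10^-19)(2.05)] = 0.0178 m.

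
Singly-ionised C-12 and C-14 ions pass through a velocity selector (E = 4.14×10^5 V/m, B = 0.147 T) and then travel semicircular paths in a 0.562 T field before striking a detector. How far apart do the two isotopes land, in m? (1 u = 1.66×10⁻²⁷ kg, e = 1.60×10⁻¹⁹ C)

Δd ≈ 0.208 m

Both emerge at v = E/B₁ = 2.82×10^6 m/s.
r = mv/(qB₂), so r₁ = 0.624 m and r₂ = 0.728 m, giving Δr = 0.104 m.
After a semicircle each ion lands a diameter 2r from the entry slit, so the separation is 2Δr = 0.208 m.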